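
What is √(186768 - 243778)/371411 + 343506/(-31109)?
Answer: -343506/31109 + I*√57010/371411 ≈ -11.042 + 0.00064287*I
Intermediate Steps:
√(186768 - 243778)/371411 + 343506/(-31109) = √(-57010)*(1/371411) + 343506*(-1/31109) = (I*√57010)*(1/371411) - 343506/31109 = I*√57010/371411 - 343506/31109 = -343506/31109 + I*√57010/371411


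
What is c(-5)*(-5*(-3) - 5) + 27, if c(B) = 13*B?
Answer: -623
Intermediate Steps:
c(-5)*(-5*(-3) - 5) + 27 = (13*(-5))*(-5*(-3) - 5) + 27 = -65*(15 - 5) + 27 = -65*10 + 27 = -650 + 27 = -623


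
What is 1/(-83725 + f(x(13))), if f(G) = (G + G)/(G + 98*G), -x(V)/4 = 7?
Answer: -99/8288773 ≈ -1.1944e-5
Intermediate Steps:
x(V) = -28 (x(V) = -4*7 = -28)
f(G) = 2/99 (f(G) = (2*G)/((99*G)) = (2*G)*(1/(99*G)) = 2/99)
1/(-83725 + f(x(13))) = 1/(-83725 + 2/99) = 1/(-8288773/99) = -99/8288773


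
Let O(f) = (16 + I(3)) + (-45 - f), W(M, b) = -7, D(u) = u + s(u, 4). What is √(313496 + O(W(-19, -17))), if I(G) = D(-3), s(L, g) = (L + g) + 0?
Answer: 8*√4898 ≈ 559.89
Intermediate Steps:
s(L, g) = L + g
D(u) = 4 + 2*u (D(u) = u + (u + 4) = u + (4 + u) = 4 + 2*u)
I(G) = -2 (I(G) = 4 + 2*(-3) = 4 - 6 = -2)
O(f) = -31 - f (O(f) = (16 - 2) + (-45 - f) = 14 + (-45 - f) = -31 - f)
√(313496 + O(W(-19, -17))) = √(313496 + (-31 - 1*(-7))) = √(313496 + (-31 + 7)) = √(313496 - 24) = √313472 = 8*√4898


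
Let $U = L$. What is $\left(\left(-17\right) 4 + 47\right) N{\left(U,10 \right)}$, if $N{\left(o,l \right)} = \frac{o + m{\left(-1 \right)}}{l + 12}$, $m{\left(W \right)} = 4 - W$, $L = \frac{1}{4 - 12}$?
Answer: $- \frac{819}{176} \approx -4.6534$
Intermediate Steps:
$L = - \frac{1}{8}$ ($L = \frac{1}{-8} = - \frac{1}{8} \approx -0.125$)
$U = - \frac{1}{8} \approx -0.125$
$N{\left(o,l \right)} = \frac{5 + o}{12 + l}$ ($N{\left(o,l \right)} = \frac{o + \left(4 - -1\right)}{l + 12} = \frac{o + \left(4 + 1\right)}{12 + l} = \frac{o + 5}{12 + l} = \frac{5 + o}{12 + l}$)
$\left(\left(-17\right) 4 + 47\right) N{\left(U,10 \right)} = \left(\left(-17\right) 4 + 47\right) \frac{5 - \frac{1}{8}}{12 + 10} = \left(-68 + 47\right) \frac{1}{22} \cdot \frac{39}{8} = - 21 \cdot \frac{1}{22} \cdot \frac{39}{8} = \left(-21\right) \frac{39}{176} = - \frac{819}{176}$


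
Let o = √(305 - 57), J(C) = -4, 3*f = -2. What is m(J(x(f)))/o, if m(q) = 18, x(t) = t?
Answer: 9*√62/62 ≈ 1.1430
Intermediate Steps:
f = -⅔ (f = (⅓)*(-2) = -⅔ ≈ -0.66667)
o = 2*√62 (o = √248 = 2*√62 ≈ 15.748)
m(J(x(f)))/o = 18/((2*√62)) = 18*(√62/124) = 9*√62/62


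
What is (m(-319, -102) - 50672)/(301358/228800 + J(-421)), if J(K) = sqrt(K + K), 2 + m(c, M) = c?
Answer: -879000893856800/11042261281041 + 667363748480000*I*sqrt(842)/11042261281041 ≈ -79.603 + 1753.7*I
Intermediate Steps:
m(c, M) = -2 + c
J(K) = sqrt(2)*sqrt(K) (J(K) = sqrt(2*K) = sqrt(2)*sqrt(K))
(m(-319, -102) - 50672)/(301358/228800 + J(-421)) = ((-2 - 319) - 50672)/(301358/228800 + sqrt(2)*sqrt(-421)) = (-321 - 50672)/(301358*(1/228800) + sqrt(2)*(I*sqrt(421))) = -50993/(150679/114400 + I*sqrt(842))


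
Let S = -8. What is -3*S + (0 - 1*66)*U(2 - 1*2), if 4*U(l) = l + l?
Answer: 24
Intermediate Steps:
U(l) = l/2 (U(l) = (l + l)/4 = (2*l)/4 = l/2)
-3*S + (0 - 1*66)*U(2 - 1*2) = -3*(-8) + (0 - 1*66)*((2 - 1*2)/2) = 24 + (0 - 66)*((2 - 2)/2) = 24 - 33*0 = 24 - 66*0 = 24 + 0 = 24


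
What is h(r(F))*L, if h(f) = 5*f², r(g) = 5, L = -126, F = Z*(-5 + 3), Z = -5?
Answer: -15750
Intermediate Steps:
F = 10 (F = -5*(-5 + 3) = -5*(-2) = 10)
h(r(F))*L = (5*5²)*(-126) = (5*25)*(-126) = 125*(-126) = -15750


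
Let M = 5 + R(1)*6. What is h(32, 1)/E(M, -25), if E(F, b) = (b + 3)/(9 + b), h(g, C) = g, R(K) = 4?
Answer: 256/11 ≈ 23.273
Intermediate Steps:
M = 29 (M = 5 + 4*6 = 5 + 24 = 29)
E(F, b) = (3 + b)/(9 + b)
h(32, 1)/E(M, -25) = 32/(((3 - 25)/(9 - 25))) = 32/((-22/(-16))) = 32/((-1/16*(-22))) = 32/(11/8) = 32*(8/11) = 256/11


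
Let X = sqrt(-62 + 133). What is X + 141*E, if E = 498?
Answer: 70218 + sqrt(71) ≈ 70226.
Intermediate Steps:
X = sqrt(71) ≈ 8.4261
X + 141*E = sqrt(71) + 141*498 = sqrt(71) + 70218 = 70218 + sqrt(71)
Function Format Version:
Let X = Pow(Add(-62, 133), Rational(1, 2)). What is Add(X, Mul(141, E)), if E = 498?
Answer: Add(70218, Pow(71, Rational(1, 2))) ≈ 70226.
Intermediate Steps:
X = Pow(71, Rational(1, 2)) ≈ 8.4261
Add(X, Mul(141, E)) = Add(Pow(71, Rational(1, 2)), Mul(141, 498)) = Add(Pow(71, Rational(1, 2)), 70218) = Add(70218, Pow(71, Rational(1, 2)))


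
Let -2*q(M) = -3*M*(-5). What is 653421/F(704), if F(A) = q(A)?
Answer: -217807/1760 ≈ -123.75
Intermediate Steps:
q(M) = -15*M/2 (q(M) = -(-3*M)*(-5)/2 = -15*M/2)
F(A) = -15*A/2
653421/F(704) = 653421/((-15/2*704)) = 653421/(-5280) = 653421*(-1/5280) = -217807/1760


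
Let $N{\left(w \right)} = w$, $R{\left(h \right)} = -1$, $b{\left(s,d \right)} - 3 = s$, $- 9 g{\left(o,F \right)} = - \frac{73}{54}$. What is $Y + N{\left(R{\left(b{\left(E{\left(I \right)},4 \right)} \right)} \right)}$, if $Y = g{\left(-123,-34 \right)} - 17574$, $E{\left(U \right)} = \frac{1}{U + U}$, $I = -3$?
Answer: $- \frac{8541377}{486} \approx -17575.0$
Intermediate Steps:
$g{\left(o,F \right)} = \frac{73}{486}$ ($g{\left(o,F \right)} = - \frac{\left(-73\right) \frac{1}{54}}{9} = \left(- \frac{1}{9}\right) \left(- \frac{73}{54}\right) = \frac{73}{486}$)
$E{\left(U \right)} = \frac{1}{2 U}$
$b{\left(s,d \right)} = 3 + s$
$Y = - \frac{8540891}{486}$ ($Y = \frac{73}{486} - 17574 = - \frac{8540891}{486} \approx -17574.0$)
$Y + N{\left(R{\left(b{\left(E{\left(I \right)},4 \right)} \right)} \right)} = - \frac{8540891}{486} - 1 = - \frac{8541377}{486}$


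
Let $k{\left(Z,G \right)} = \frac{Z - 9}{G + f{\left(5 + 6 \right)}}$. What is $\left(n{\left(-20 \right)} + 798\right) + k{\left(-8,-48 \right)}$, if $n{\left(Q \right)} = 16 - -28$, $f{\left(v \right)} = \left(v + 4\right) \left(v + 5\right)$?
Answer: $\frac{161647}{192} \approx 841.91$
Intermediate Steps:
$f{\left(v \right)} = \left(4 + v\right) \left(5 + v\right)$
$n{\left(Q \right)} = 44$ ($n{\left(Q \right)} = 16 + 28 = 44$)
$k{\left(Z,G \right)} = \frac{-9 + Z}{240 + G}$ ($k{\left(Z,G \right)} = \frac{Z - 9}{G + \left(20 + \left(5 + 6\right)^{2} + 9 \left(5 + 6\right)\right)} = \frac{-9 + Z}{G + \left(20 + 11^{2} + 9 \cdot 11\right)} = \frac{-9 + Z}{G + \left(20 + 121 + 99\right)} = \frac{-9 + Z}{G + 240} = \frac{-9 + Z}{240 + G}$)
$\left(n{\left(-20 \right)} + 798\right) + k{\left(-8,-48 \right)} = \left(44 + 798\right) + \frac{-9 - 8}{240 - 48} = 842 + \frac{1}{192} \left(-17\right) = 842 - \frac{17}{192} = \frac{161647}{192}$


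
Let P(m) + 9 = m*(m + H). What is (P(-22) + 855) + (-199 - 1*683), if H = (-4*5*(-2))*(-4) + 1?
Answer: 3946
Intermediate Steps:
H = -159 (H = -20*(-2)*(-4) + 1 = 40*(-4) + 1 = -160 + 1 = -159)
P(m) = -9 + m*(-159 + m) (P(m) = -9 + m*(m - 159) = -9 + m*(-159 + m))
(P(-22) + 855) + (-199 - 1*683) = ((-9 + (-22)² - 159*(-22)) + 855) + (-199 - 1*683) = ((-9 + 484 + 3498) + 855) + (-199 - 683) = (3973 + 855) - 882 = 4828 - 882 = 3946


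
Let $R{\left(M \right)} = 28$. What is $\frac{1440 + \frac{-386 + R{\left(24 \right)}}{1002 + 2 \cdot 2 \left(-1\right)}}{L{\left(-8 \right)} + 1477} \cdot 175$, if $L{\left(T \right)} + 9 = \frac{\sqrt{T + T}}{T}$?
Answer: $\frac{738208315600}{4301428403} + \frac{251433350 i}{4301428403} \approx 171.62 + 0.058453 i$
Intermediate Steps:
$L{\left(T \right)} = -9 + \frac{\sqrt{2}}{\sqrt{T}}$ ($L{\left(T \right)} = -9 + \frac{\sqrt{T + T}}{T} = -9 + \frac{\sqrt{2 T}}{T} = -9 + \frac{\sqrt{2} \sqrt{T}}{T} = -9 + \frac{\sqrt{2}}{\sqrt{T}}$)
$\frac{1440 + \frac{-386 + R{\left(24 \right)}}{1002 + 2 \cdot 2 \left(-1\right)}}{L{\left(-8 \right)} + 1477} \cdot 175 = \frac{1440 + \frac{-386 + 28}{1002 + 2 \cdot 2 \left(-1\right)}}{\left(-9 + \frac{\sqrt{2}}{2 i \sqrt{2}}\right) + 1477} \cdot 175 = \frac{1440 - \frac{358}{1002 + 4 \left(-1\right)}}{\left(-9 + \sqrt{2} \left(- \frac{i \sqrt{2}}{4}\right)\right) + 1477} \cdot 175 = \frac{1440 - \frac{358}{1002 - 4}}{\left(-9 - \frac{i}{2}\right) + 1477} \cdot 175 = \frac{1440 - \frac{358}{998}}{1468 - \frac{i}{2}} \cdot 175 = \left(1440 - \frac{179}{499}\right) \frac{4 \left(1468 + \frac{i}{2}\right)}{8620097} \cdot 175 = \frac{718381 \frac{4 \left(1468 + \frac{i}{2}\right)}{8620097}}{499} \cdot 175 = \frac{2873524 \left(1468 + \frac{i}{2}\right)}{4301428403} \cdot 175 = \frac{502866700 \left(1468 + \frac{i}{2}\right)}{4301428403}$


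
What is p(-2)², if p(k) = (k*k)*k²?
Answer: 256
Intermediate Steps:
p(k) = k⁴ (p(k) = k²*k² = k⁴)
p(-2)² = ((-2)⁴)² = 16² = 256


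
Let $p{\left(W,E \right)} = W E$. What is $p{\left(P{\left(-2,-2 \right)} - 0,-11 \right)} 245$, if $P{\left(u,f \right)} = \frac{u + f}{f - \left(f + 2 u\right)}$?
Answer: $2695$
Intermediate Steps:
$P{\left(u,f \right)} = - \frac{f + u}{2 u}$ ($P{\left(u,f \right)} = \frac{f + u}{f - \left(f + 2 u\right)} = \frac{f + u}{\left(-2\right) u} = \left(f + u\right) \left(- \frac{1}{2 u}\right) = - \frac{f + u}{2 u}$)
$p{\left(W,E \right)} = E W$
$p{\left(P{\left(-2,-2 \right)} - 0,-11 \right)} 245 = - 11 \left(\frac{\left(-1\right) \left(-2\right) - -2}{2 \left(-2\right)} - 0\right) 245 = - 11 \left(\frac{1}{2} \left(- \frac{1}{2}\right) \left(2 + 2\right) + 0\right) 245 = - 11 \left(\frac{1}{2} \left(- \frac{1}{2}\right) 4 + 0\right) 245 = - 11 \left(-1 + 0\right) 245 = \left(-11\right) \left(-1\right) 245 = 11 \cdot 245 = 2695$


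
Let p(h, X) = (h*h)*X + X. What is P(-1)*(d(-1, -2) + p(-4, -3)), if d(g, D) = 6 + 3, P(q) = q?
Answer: 42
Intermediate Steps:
d(g, D) = 9
p(h, X) = X + X*h² (p(h, X) = h²*X + X = X*h² + X = X + X*h²)
P(-1)*(d(-1, -2) + p(-4, -3)) = -(9 - 3*(1 + (-4)²)) = -(9 - 3*(1 + 16)) = -(9 - 3*17) = -(9 - 51) = -1*(-42) = 42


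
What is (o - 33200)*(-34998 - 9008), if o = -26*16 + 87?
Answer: 1475477174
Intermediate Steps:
o = -329 (o = -416 + 87 = -329)
(o - 33200)*(-34998 - 9008) = (-329 - 33200)*(-34998 - 9008) = -33529*(-44006) = 1475477174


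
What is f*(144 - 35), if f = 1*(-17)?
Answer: -1853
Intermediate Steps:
f = -17
f*(144 - 35) = -17*(144 - 35) = -17*109 = -1853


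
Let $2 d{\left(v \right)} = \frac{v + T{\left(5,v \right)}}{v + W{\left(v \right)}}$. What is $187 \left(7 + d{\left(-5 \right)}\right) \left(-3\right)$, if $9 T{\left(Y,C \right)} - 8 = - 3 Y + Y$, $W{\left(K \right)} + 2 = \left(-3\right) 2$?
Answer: $- \frac{315095}{78} \approx -4039.7$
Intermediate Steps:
$W{\left(K \right)} = -8$ ($W{\left(K \right)} = -2 - 6 = -8$)
$T{\left(Y,C \right)} = \frac{8}{9} - \frac{2 Y}{9}$ ($T{\left(Y,C \right)} = \frac{8}{9} + \frac{- 3 Y + Y}{9} = \frac{8}{9} + \frac{\left(-2\right) Y}{9} = \frac{8}{9} - \frac{2 Y}{9}$)
$d{\left(v \right)} = \frac{- \frac{2}{9} + v}{2 \left(-8 + v\right)}$ ($d{\left(v \right)} = \frac{\left(v + \left(\frac{8}{9} - \frac{10}{9}\right)\right) \frac{1}{v - 8}}{2} = \frac{\left(v + \left(\frac{8}{9} - \frac{10}{9}\right)\right) \frac{1}{-8 + v}}{2} = \frac{\left(v - \frac{2}{9}\right) \frac{1}{-8 + v}}{2} = \frac{\left(- \frac{2}{9} + v\right) \frac{1}{-8 + v}}{2} = \frac{\frac{1}{-8 + v} \left(- \frac{2}{9} + v\right)}{2} = \frac{- \frac{2}{9} + v}{2 \left(-8 + v\right)}$)
$187 \left(7 + d{\left(-5 \right)}\right) \left(-3\right) = 187 \left(7 + \frac{-2 + 9 \left(-5\right)}{18 \left(-8 - 5\right)}\right) \left(-3\right) = 187 \left(7 + \frac{-2 - 45}{18 \left(-13\right)}\right) \left(-3\right) = 187 \left(7 + \frac{1}{18} \left(- \frac{1}{13}\right) \left(-47\right)\right) \left(-3\right) = 187 \left(7 + \frac{47}{234}\right) \left(-3\right) = 187 \cdot \frac{1685}{234} \left(-3\right) = 187 \left(- \frac{1685}{78}\right) = - \frac{315095}{78}$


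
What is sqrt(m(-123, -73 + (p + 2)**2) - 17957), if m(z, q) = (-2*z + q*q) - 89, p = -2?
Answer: I*sqrt(12471) ≈ 111.67*I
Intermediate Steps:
m(z, q) = -89 + q**2 - 2*z (m(z, q) = (-2*z + q**2) - 89 = (q**2 - 2*z) - 89 = -89 + q**2 - 2*z)
sqrt(m(-123, -73 + (p + 2)**2) - 17957) = sqrt((-89 + (-73 + (-2 + 2)**2)**2 - 2*(-123)) - 17957) = sqrt((-89 + (-73 + 0**2)**2 + 246) - 17957) = sqrt((-89 + (-73 + 0)**2 + 246) - 17957) = sqrt((-89 + (-73)**2 + 246) - 17957) = sqrt((-89 + 5329 + 246) - 17957) = sqrt(5486 - 17957) = sqrt(-12471) = I*sqrt(12471)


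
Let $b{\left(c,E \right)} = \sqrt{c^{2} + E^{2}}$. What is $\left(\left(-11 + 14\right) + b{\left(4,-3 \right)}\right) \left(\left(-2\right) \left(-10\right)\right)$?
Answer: $160$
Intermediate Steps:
$b{\left(c,E \right)} = \sqrt{E^{2} + c^{2}}$
$\left(\left(-11 + 14\right) + b{\left(4,-3 \right)}\right) \left(\left(-2\right) \left(-10\right)\right) = \left(\left(-11 + 14\right) + \sqrt{\left(-3\right)^{2} + 4^{2}}\right) \left(\left(-2\right) \left(-10\right)\right) = \left(3 + \sqrt{9 + 16}\right) 20 = \left(3 + \sqrt{25}\right) 20 = \left(3 + 5\right) 20 = 8 \cdot 20 = 160$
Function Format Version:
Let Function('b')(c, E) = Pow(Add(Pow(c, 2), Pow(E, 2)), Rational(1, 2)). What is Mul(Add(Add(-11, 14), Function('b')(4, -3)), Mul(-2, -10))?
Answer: 160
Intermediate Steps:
Function('b')(c, E) = Pow(Add(Pow(E, 2), Pow(c, 2)), Rational(1, 2))
Mul(Add(Add(-11, 14), Function('b')(4, -3)), Mul(-2, -10)) = Mul(Add(Add(-11, 14), Pow(Add(Pow(-3, 2), Pow(4, 2)), Rational(1, 2))), Mul(-2, -10)) = Mul(Add(3, Pow(Add(9, 16), Rational(1, 2))), 20) = Mul(Add(3, Pow(25, Rational(1, 2))), 20) = Mul(Add(3, 5), 20) = Mul(8, 20) = 160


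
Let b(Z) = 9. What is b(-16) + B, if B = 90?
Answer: 99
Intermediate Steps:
b(-16) + B = 9 + 90 = 99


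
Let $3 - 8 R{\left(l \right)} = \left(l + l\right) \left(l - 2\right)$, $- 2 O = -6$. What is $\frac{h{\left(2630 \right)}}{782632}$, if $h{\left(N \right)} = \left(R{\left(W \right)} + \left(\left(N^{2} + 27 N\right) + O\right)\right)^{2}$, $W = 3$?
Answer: $\frac{3125179062696601}{50088448} \approx 6.2393 \cdot 10^{7}$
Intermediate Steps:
$O = 3$ ($O = \left(- \frac{1}{2}\right) \left(-6\right) = 3$)
$R{\left(l \right)} = \frac{3}{8} - \frac{l \left(-2 + l\right)}{4}$ ($R{\left(l \right)} = \frac{3}{8} - \frac{\left(l + l\right) \left(l - 2\right)}{8} = \frac{3}{8} - \frac{2 l \left(-2 + l\right)}{8} = \frac{3}{8} - \frac{l \left(-2 + l\right)}{4}$)
$h{\left(N \right)} = \left(\frac{21}{8} + N^{2} + 27 N\right)^{2}$ ($h{\left(N \right)} = \left(\left(\frac{3}{8} + \frac{1}{2} \cdot 3 - \frac{3^{2}}{4}\right) + \left(\left(N^{2} + 27 N\right) + 3\right)\right)^{2} = \left(\left(\frac{3}{8} + \frac{3}{2} - \frac{9}{4}\right) + \left(3 + N^{2} + 27 N\right)\right)^{2} = \left(- \frac{3}{8} + \left(3 + N^{2} + 27 N\right)\right)^{2} = \left(\frac{21}{8} + N^{2} + 27 N\right)^{2}$)
$\frac{h{\left(2630 \right)}}{782632} = \frac{\frac{1}{64} \left(21 + 8 \cdot 2630^{2} + 216 \cdot 2630\right)^{2}}{782632} = \frac{\left(21 + 8 \cdot 6916900 + 568080\right)^{2}}{64} \cdot \frac{1}{782632} = \frac{\left(21 + 55335200 + 568080\right)^{2}}{64} \cdot \frac{1}{782632} = \frac{55903301^{2}}{64} \cdot \frac{1}{782632} = \frac{1}{64} \cdot 3125179062696601 \cdot \frac{1}{782632} = \frac{3125179062696601}{64} \cdot \frac{1}{782632} = \frac{3125179062696601}{50088448}$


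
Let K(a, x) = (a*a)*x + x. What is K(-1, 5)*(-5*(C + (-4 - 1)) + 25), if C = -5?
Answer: 750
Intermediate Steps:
K(a, x) = x + x*a**2 (K(a, x) = a**2*x + x = x*a**2 + x = x + x*a**2)
K(-1, 5)*(-5*(C + (-4 - 1)) + 25) = (5*(1 + (-1)**2))*(-5*(-5 + (-4 - 1)) + 25) = (5*(1 + 1))*(-5*(-5 - 5) + 25) = (5*2)*(-5*(-10) + 25) = 10*(50 + 25) = 10*75 = 750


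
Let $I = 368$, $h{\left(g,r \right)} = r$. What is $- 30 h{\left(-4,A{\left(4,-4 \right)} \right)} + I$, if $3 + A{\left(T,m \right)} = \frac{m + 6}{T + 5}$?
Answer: $\frac{1354}{3} \approx 451.33$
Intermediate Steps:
$A{\left(T,m \right)} = -3 + \frac{6 + m}{5 + T}$ ($A{\left(T,m \right)} = -3 + \frac{m + 6}{T + 5} = -3 + \frac{6 + m}{5 + T}$)
$- 30 h{\left(-4,A{\left(4,-4 \right)} \right)} + I = - 30 \frac{-9 - 4 - 12}{5 + 4} + 368 = - 30 \frac{-9 - 4 - 12}{9} + 368 = - 30 \cdot \frac{1}{9} \left(-25\right) + 368 = \left(-30\right) \left(- \frac{25}{9}\right) + 368 = \frac{250}{3} + 368 = \frac{1354}{3}$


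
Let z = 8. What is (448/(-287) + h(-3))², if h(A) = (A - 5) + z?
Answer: 4096/1681 ≈ 2.4366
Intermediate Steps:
h(A) = 3 + A (h(A) = (A - 5) + 8 = (-5 + A) + 8 = 3 + A)
(448/(-287) + h(-3))² = (448/(-287) + (3 - 3))² = (448*(-1/287) + 0)² = (-64/41 + 0)² = (-64/41)² = 4096/1681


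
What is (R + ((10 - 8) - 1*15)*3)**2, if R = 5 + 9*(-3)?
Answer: 3721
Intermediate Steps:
R = -22 (R = 5 - 27 = -22)
(R + ((10 - 8) - 1*15)*3)**2 = (-22 + ((10 - 8) - 1*15)*3)**2 = (-22 + (2 - 15)*3)**2 = (-22 - 13*3)**2 = (-22 - 39)**2 = (-61)**2 = 3721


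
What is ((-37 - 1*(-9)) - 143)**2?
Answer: 29241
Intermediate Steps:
((-37 - 1*(-9)) - 143)**2 = ((-37 + 9) - 143)**2 = (-28 - 143)**2 = (-171)**2 = 29241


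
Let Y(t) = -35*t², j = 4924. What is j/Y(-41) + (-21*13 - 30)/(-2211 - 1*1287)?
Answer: 200951/68601610 ≈ 0.0029292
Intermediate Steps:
j/Y(-41) + (-21*13 - 30)/(-2211 - 1*1287) = 4924/((-35*(-41)²)) + (-21*13 - 30)/(-2211 - 1*1287) = 4924/((-35*1681)) + (-273 - 30)/(-2211 - 1287) = 4924/(-58835) - 303/(-3498) = 4924*(-1/58835) - 303*(-1/3498) = -4924/58835 + 101/1166 = 200951/68601610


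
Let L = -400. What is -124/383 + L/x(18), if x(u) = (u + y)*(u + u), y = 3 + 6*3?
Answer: -81824/134433 ≈ -0.60866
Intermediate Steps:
y = 21 (y = 3 + 18 = 21)
x(u) = 2*u*(21 + u) (x(u) = (u + 21)*(u + u) = (21 + u)*(2*u) = 2*u*(21 + u))
-124/383 + L/x(18) = -124/383 - 400*1/(36*(21 + 18)) = -124*1/383 - 400/(2*18*39) = -124/383 - 400/1404 = -124/383 - 400*1/1404 = -124/383 - 100/351 = -81824/134433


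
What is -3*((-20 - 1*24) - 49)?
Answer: 279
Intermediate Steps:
-3*((-20 - 1*24) - 49) = -3*((-20 - 24) - 49) = -3*(-44 - 49) = -3*(-93) = 279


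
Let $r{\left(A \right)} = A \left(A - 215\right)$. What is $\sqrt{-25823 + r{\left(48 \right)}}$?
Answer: $i \sqrt{33839} \approx 183.95 i$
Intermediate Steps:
$r{\left(A \right)} = A \left(-215 + A\right)$
$\sqrt{-25823 + r{\left(48 \right)}} = \sqrt{-25823 + 48 \left(-215 + 48\right)} = \sqrt{-25823 + 48 \left(-167\right)} = \sqrt{-25823 - 8016} = \sqrt{-33839} = i \sqrt{33839}$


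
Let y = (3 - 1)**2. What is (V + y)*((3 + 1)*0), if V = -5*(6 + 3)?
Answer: 0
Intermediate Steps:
V = -45 (V = -5*9 = -45)
y = 4 (y = 2**2 = 4)
(V + y)*((3 + 1)*0) = (-45 + 4)*((3 + 1)*0) = -164*0 = -41*0 = 0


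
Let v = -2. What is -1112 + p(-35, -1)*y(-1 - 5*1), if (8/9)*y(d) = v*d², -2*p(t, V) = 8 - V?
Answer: -1495/2 ≈ -747.50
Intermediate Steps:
p(t, V) = -4 + V/2 (p(t, V) = -(8 - V)/2 = -4 + V/2)
y(d) = -9*d²/4 (y(d) = 9*(-2*d²)/8 = -9*d²/4)
-1112 + p(-35, -1)*y(-1 - 5*1) = -1112 + (-4 + (½)*(-1))*(-9*(-1 - 5*1)²/4) = -1112 + (-4 - ½)*(-9*(-1 - 5)²/4) = -1112 - (-81)*(-6)²/8 = -1112 - (-81)*36/8 = -1112 - 9/2*(-81) = -1112 + 729/2 = -1495/2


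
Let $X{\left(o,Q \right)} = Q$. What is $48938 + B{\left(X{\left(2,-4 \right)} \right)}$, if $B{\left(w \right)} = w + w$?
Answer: $48930$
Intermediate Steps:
$B{\left(w \right)} = 2 w$
$48938 + B{\left(X{\left(2,-4 \right)} \right)} = 48938 + 2 \left(-4\right) = 48938 - 8 = 48930$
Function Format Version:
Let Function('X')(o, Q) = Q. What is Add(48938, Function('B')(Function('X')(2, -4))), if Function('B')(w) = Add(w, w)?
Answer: 48930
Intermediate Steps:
Function('B')(w) = Mul(2, w)
Add(48938, Function('B')(Function('X')(2, -4))) = Add(48938, Mul(2, -4)) = Add(48938, -8) = 48930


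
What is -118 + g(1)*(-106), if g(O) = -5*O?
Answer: 412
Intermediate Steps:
-118 + g(1)*(-106) = -118 - 5*1*(-106) = -118 - 5*(-106) = -118 + 530 = 412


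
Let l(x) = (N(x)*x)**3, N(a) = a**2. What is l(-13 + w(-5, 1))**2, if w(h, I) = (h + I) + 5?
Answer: 26623333280885243904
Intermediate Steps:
w(h, I) = 5 + I + h (w(h, I) = (I + h) + 5 = 5 + I + h)
l(x) = x**9 (l(x) = (x**2*x)**3 = (x**3)**3 = x**9)
l(-13 + w(-5, 1))**2 = ((-13 + (5 + 1 - 5))**9)**2 = ((-13 + 1)**9)**2 = ((-12)**9)**2 = (-5159780352)**2 = 26623333280885243904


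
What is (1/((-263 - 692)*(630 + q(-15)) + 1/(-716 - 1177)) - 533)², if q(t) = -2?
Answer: 366169089465840636276196/1288923848423768041 ≈ 2.8409e+5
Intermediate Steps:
(1/((-263 - 692)*(630 + q(-15)) + 1/(-716 - 1177)) - 533)² = (1/((-263 - 692)*(630 - 2) + 1/(-716 - 1177)) - 533)² = (1/(-955*628 + 1/(-1893)) - 533)² = (1/(-599740 - 1/1893) - 533)² = (1/(-1135307821/1893) - 533)² = (-1893/1135307821 - 533)² = (-605119070486/1135307821)² = 366169089465840636276196/1288923848423768041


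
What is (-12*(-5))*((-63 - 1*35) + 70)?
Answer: -1680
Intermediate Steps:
(-12*(-5))*((-63 - 1*35) + 70) = 60*((-63 - 35) + 70) = 60*(-98 + 70) = 60*(-28) = -1680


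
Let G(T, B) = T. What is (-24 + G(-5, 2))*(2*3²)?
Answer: -522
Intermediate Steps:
(-24 + G(-5, 2))*(2*3²) = (-24 - 5)*(2*3²) = -58*9 = -29*18 = -522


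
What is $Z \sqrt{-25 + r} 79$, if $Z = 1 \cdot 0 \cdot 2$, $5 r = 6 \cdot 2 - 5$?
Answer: $0$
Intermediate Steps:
$r = \frac{7}{5}$ ($r = \frac{6 \cdot 2 - 5}{5} = \frac{12 - 5}{5} = \frac{1}{5} \cdot 7 = \frac{7}{5} \approx 1.4$)
$Z = 0$ ($Z = 0 \cdot 2 = 0$)
$Z \sqrt{-25 + r} 79 = 0 \sqrt{-25 + \frac{7}{5}} \cdot 79 = 0 \sqrt{- \frac{118}{5}} \cdot 79 = 0 \frac{i \sqrt{590}}{5} \cdot 79 = 0 \cdot 79 = 0$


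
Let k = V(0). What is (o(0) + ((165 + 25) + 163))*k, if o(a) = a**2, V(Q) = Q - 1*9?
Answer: -3177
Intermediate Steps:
V(Q) = -9 + Q (V(Q) = Q - 9 = -9 + Q)
k = -9 (k = -9 + 0 = -9)
(o(0) + ((165 + 25) + 163))*k = (0**2 + ((165 + 25) + 163))*(-9) = (0 + (190 + 163))*(-9) = (0 + 353)*(-9) = 353*(-9) = -3177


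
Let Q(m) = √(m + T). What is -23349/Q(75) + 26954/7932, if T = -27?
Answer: 13477/3966 - 7783*√3/4 ≈ -3366.7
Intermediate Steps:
Q(m) = √(-27 + m) (Q(m) = √(m - 27) = √(-27 + m))
-23349/Q(75) + 26954/7932 = -23349/√(-27 + 75) + 26954/7932 = -23349*√3/12 + 26954*(1/7932) = -23349*√3/12 + 13477/3966 = -7783*√3/4 + 13477/3966 = 13477/3966 - 7783*√3/4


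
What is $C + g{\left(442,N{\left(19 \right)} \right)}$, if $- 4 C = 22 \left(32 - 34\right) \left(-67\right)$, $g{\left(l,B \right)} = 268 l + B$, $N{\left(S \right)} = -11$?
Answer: $117708$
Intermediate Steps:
$g{\left(l,B \right)} = B + 268 l$
$C = -737$ ($C = - \frac{22 \left(32 - 34\right) \left(-67\right)}{4} = - \frac{22 \left(-2\right) \left(-67\right)}{4} = - \frac{\left(-44\right) \left(-67\right)}{4} = \left(- \frac{1}{4}\right) 2948 = -737$)
$C + g{\left(442,N{\left(19 \right)} \right)} = -737 + \left(-11 + 268 \cdot 442\right) = -737 + \left(-11 + 118456\right) = -737 + 118445 = 117708$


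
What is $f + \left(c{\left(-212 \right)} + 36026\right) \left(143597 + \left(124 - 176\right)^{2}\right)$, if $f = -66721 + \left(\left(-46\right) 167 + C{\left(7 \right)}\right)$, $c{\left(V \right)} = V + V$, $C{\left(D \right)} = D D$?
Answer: $5208533848$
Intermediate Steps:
$C{\left(D \right)} = D^{2}$
$c{\left(V \right)} = 2 V$
$f = -74354$ ($f = -66721 + \left(\left(-46\right) 167 + 7^{2}\right) = -66721 + \left(-7682 + 49\right) = -66721 - 7633 = -74354$)
$f + \left(c{\left(-212 \right)} + 36026\right) \left(143597 + \left(124 - 176\right)^{2}\right) = -74354 + \left(2 \left(-212\right) + 36026\right) \left(143597 + \left(124 - 176\right)^{2}\right) = -74354 + \left(-424 + 36026\right) \left(143597 + \left(-52\right)^{2}\right) = -74354 + 35602 \left(143597 + 2704\right) = -74354 + 35602 \cdot 146301 = -74354 + 5208608202 = 5208533848$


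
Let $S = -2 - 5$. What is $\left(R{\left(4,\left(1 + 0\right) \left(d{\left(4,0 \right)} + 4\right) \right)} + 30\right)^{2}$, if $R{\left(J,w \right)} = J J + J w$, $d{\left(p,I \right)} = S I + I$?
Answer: $3844$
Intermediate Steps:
$S = -7$ ($S = -2 - 5 = -7$)
$d{\left(p,I \right)} = - 6 I$ ($d{\left(p,I \right)} = - 7 I + I = - 6 I$)
$R{\left(J,w \right)} = J^{2} + J w$
$\left(R{\left(4,\left(1 + 0\right) \left(d{\left(4,0 \right)} + 4\right) \right)} + 30\right)^{2} = \left(4 \left(4 + \left(1 + 0\right) \left(\left(-6\right) 0 + 4\right)\right) + 30\right)^{2} = \left(4 \left(4 + 1 \left(0 + 4\right)\right) + 30\right)^{2} = \left(4 \left(4 + 1 \cdot 4\right) + 30\right)^{2} = \left(4 \left(4 + 4\right) + 30\right)^{2} = \left(4 \cdot 8 + 30\right)^{2} = \left(32 + 30\right)^{2} = 62^{2} = 3844$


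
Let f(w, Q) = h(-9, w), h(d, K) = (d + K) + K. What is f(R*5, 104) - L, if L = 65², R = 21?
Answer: -4024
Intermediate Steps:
h(d, K) = d + 2*K (h(d, K) = (K + d) + K = d + 2*K)
L = 4225
f(w, Q) = -9 + 2*w
f(R*5, 104) - L = (-9 + 2*(21*5)) - 1*4225 = (-9 + 2*105) - 4225 = (-9 + 210) - 4225 = 201 - 4225 = -4024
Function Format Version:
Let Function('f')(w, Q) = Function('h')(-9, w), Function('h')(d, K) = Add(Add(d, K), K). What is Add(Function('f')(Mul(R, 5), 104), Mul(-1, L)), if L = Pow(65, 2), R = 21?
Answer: -4024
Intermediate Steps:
Function('h')(d, K) = Add(d, Mul(2, K)) (Function('h')(d, K) = Add(Add(K, d), K) = Add(d, Mul(2, K)))
L = 4225
Function('f')(w, Q) = Add(-9, Mul(2, w))
Add(Function('f')(Mul(R, 5), 104), Mul(-1, L)) = Add(Add(-9, Mul(2, Mul(21, 5))), Mul(-1, 4225)) = Add(Add(-9, Mul(2, 105)), -4225) = Add(Add(-9, 210), -4225) = Add(201, -4225) = -4024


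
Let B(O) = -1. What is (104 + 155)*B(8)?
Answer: -259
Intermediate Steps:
(104 + 155)*B(8) = (104 + 155)*(-1) = 259*(-1) = -259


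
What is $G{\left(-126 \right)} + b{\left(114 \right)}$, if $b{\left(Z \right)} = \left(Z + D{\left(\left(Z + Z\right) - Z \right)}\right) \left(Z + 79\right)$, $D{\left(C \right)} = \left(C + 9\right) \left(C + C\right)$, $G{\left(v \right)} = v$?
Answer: $5434368$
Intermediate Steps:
$D{\left(C \right)} = 2 C \left(9 + C\right)$ ($D{\left(C \right)} = \left(9 + C\right) 2 C = 2 C \left(9 + C\right)$)
$b{\left(Z \right)} = \left(79 + Z\right) \left(Z + 2 Z \left(9 + Z\right)\right)$ ($b{\left(Z \right)} = \left(Z + 2 \left(\left(Z + Z\right) - Z\right) \left(9 + \left(\left(Z + Z\right) - Z\right)\right)\right) \left(Z + 79\right) = \left(Z + 2 \left(2 Z - Z\right) \left(9 + \left(2 Z - Z\right)\right)\right) \left(79 + Z\right) = \left(Z + 2 Z \left(9 + Z\right)\right) \left(79 + Z\right) = \left(79 + Z\right) \left(Z + 2 Z \left(9 + Z\right)\right)$)
$G{\left(-126 \right)} + b{\left(114 \right)} = -126 + 114 \left(1501 + 2 \cdot 114^{2} + 177 \cdot 114\right) = -126 + 114 \left(1501 + 2 \cdot 12996 + 20178\right) = -126 + 114 \left(1501 + 25992 + 20178\right) = -126 + 114 \cdot 47671 = -126 + 5434494 = 5434368$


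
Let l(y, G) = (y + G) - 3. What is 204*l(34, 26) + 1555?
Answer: 13183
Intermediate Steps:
l(y, G) = -3 + G + y (l(y, G) = (G + y) - 3 = -3 + G + y)
204*l(34, 26) + 1555 = 204*(-3 + 26 + 34) + 1555 = 204*57 + 1555 = 11628 + 1555 = 13183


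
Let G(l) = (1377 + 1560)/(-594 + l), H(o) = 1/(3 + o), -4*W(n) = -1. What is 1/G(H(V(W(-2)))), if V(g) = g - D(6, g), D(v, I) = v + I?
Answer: -1783/8811 ≈ -0.20236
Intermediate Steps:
W(n) = 1/4 (W(n) = -1/4*(-1) = 1/4)
D(v, I) = I + v
V(g) = -6 (V(g) = g - (g + 6) = g - (6 + g) = g + (-6 - g) = -6)
G(l) = 2937/(-594 + l)
1/G(H(V(W(-2)))) = 1/(2937/(-594 + 1/(3 - 6))) = 1/(2937/(-594 + 1/(-3))) = 1/(2937/(-594 - 1/3)) = 1/(2937/(-1783/3)) = 1/(2937*(-3/1783)) = 1/(-8811/1783) = -1783/8811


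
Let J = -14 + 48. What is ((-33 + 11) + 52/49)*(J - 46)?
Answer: 12312/49 ≈ 251.27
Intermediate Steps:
J = 34
((-33 + 11) + 52/49)*(J - 46) = ((-33 + 11) + 52/49)*(34 - 46) = (-22 + 52*(1/49))*(-12) = (-22 + 52/49)*(-12) = -1026/49*(-12) = 12312/49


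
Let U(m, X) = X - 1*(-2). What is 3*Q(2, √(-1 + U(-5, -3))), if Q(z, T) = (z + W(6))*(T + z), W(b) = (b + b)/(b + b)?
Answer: 18 + 9*I*√2 ≈ 18.0 + 12.728*I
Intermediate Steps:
U(m, X) = 2 + X (U(m, X) = X + 2 = 2 + X)
W(b) = 1 (W(b) = (2*b)/((2*b)) = (2*b)*(1/(2*b)) = 1)
Q(z, T) = (1 + z)*(T + z) (Q(z, T) = (z + 1)*(T + z) = (1 + z)*(T + z))
3*Q(2, √(-1 + U(-5, -3))) = 3*(√(-1 + (2 - 3)) + 2 + 2² + √(-1 + (2 - 3))*2) = 3*(√(-1 - 1) + 2 + 4 + √(-1 - 1)*2) = 3*(√(-2) + 2 + 4 + √(-2)*2) = 3*(I*√2 + 2 + 4 + (I*√2)*2) = 3*(I*√2 + 2 + 4 + 2*I*√2) = 3*(6 + 3*I*√2) = 18 + 9*I*√2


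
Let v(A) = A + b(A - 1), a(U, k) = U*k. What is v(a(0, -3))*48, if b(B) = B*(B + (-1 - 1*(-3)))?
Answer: -48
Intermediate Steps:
b(B) = B*(2 + B) (b(B) = B*(B + (-1 + 3)) = B*(B + 2) = B*(2 + B))
v(A) = A + (1 + A)*(-1 + A) (v(A) = A + (A - 1)*(2 + (A - 1)) = A + (-1 + A)*(2 + (-1 + A)) = A + (-1 + A)*(1 + A) = A + (1 + A)*(-1 + A))
v(a(0, -3))*48 = (-1 + 0*(-3) + (0*(-3))**2)*48 = (-1 + 0 + 0**2)*48 = (-1 + 0 + 0)*48 = -1*48 = -48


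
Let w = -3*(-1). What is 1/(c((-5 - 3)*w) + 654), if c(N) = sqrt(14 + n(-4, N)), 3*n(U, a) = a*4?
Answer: 109/71289 - I*sqrt(2)/142578 ≈ 0.001529 - 9.9189e-6*I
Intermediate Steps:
n(U, a) = 4*a/3 (n(U, a) = (a*4)/3 = (4*a)/3 = 4*a/3)
w = 3
c(N) = sqrt(14 + 4*N/3)
1/(c((-5 - 3)*w) + 654) = 1/(sqrt(126 + 12*((-5 - 3)*3))/3 + 654) = 1/(sqrt(126 + 12*(-8*3))/3 + 654) = 1/(sqrt(126 + 12*(-24))/3 + 654) = 1/(sqrt(126 - 288)/3 + 654) = 1/(sqrt(-162)/3 + 654) = 1/((9*I*sqrt(2))/3 + 654) = 1/(3*I*sqrt(2) + 654) = 1/(654 + 3*I*sqrt(2))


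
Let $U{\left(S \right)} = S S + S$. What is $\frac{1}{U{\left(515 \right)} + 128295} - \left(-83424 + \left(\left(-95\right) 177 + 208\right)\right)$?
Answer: $\frac{39415715086}{394035} \approx 1.0003 \cdot 10^{5}$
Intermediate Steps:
$U{\left(S \right)} = S + S^{2}$ ($U{\left(S \right)} = S^{2} + S = S + S^{2}$)
$\frac{1}{U{\left(515 \right)} + 128295} - \left(-83424 + \left(\left(-95\right) 177 + 208\right)\right) = \frac{1}{515 \left(1 + 515\right) + 128295} - \left(-83424 + \left(\left(-95\right) 177 + 208\right)\right) = \frac{1}{515 \cdot 516 + 128295} - \left(-83424 + \left(-16815 + 208\right)\right) = \frac{1}{265740 + 128295} - \left(-83424 - 16607\right) = \frac{1}{394035} - -100031 = \frac{1}{394035} + 100031 = \frac{39415715086}{394035}$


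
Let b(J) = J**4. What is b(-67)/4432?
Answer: 20151121/4432 ≈ 4546.7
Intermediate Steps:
b(-67)/4432 = (-67)**4/4432 = 20151121*(1/4432) = 20151121/4432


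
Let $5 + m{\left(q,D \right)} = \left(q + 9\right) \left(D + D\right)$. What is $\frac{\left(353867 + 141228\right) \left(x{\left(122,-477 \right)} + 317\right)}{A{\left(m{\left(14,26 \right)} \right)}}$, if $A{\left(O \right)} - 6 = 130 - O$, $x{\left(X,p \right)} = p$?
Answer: $\frac{15843040}{211} \approx 75086.0$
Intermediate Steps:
$m{\left(q,D \right)} = -5 + 2 D \left(9 + q\right)$ ($m{\left(q,D \right)} = -5 + \left(q + 9\right) \left(D + D\right) = -5 + \left(9 + q\right) 2 D = -5 + 2 D \left(9 + q\right)$)
$A{\left(O \right)} = 136 - O$ ($A{\left(O \right)} = 6 - \left(-130 + O\right) = 136 - O$)
$\frac{\left(353867 + 141228\right) \left(x{\left(122,-477 \right)} + 317\right)}{A{\left(m{\left(14,26 \right)} \right)}} = \frac{\left(353867 + 141228\right) \left(-477 + 317\right)}{136 - \left(-5 + 18 \cdot 26 + 2 \cdot 26 \cdot 14\right)} = \frac{495095 \left(-160\right)}{136 - \left(-5 + 468 + 728\right)} = - \frac{79215200}{136 - 1191} = - \frac{79215200}{-1055} = \left(-79215200\right) \left(- \frac{1}{1055}\right) = \frac{15843040}{211}$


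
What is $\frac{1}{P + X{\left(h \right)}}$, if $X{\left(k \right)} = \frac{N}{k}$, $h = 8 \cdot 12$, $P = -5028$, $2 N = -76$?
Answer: $- \frac{48}{241363} \approx -0.00019887$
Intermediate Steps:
$N = -38$ ($N = \frac{1}{2} \left(-76\right) = -38$)
$h = 96$
$X{\left(k \right)} = - \frac{38}{k}$
$\frac{1}{P + X{\left(h \right)}} = \frac{1}{-5028 - \frac{38}{96}} = \frac{1}{-5028 - \frac{19}{48}} = \frac{1}{- \frac{241363}{48}} = - \frac{48}{241363}$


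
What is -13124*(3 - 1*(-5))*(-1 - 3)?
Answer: 419968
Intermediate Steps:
-13124*(3 - 1*(-5))*(-1 - 3) = -13124*(3 + 5)*(-4) = -104992*(-4) = -13124*(-32) = 419968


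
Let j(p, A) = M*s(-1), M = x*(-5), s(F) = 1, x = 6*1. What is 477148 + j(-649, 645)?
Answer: 477118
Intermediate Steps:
x = 6
M = -30 (M = 6*(-5) = -30)
j(p, A) = -30 (j(p, A) = -30*1 = -30)
477148 + j(-649, 645) = 477148 - 30 = 477118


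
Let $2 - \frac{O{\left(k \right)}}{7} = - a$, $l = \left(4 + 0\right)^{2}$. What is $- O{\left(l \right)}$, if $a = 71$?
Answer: $-511$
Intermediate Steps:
$l = 16$ ($l = 4^{2} = 16$)
$O{\left(k \right)} = 511$ ($O{\left(k \right)} = 14 - 7 \left(\left(-1\right) 71\right) = 14 - -497 = 14 + 497 = 511$)
$- O{\left(l \right)} = \left(-1\right) 511 = -511$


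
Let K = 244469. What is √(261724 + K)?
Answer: √506193 ≈ 711.47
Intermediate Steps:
√(261724 + K) = √(261724 + 244469) = √506193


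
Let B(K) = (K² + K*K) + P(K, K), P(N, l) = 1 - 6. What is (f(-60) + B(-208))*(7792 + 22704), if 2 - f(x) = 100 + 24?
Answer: 2634884896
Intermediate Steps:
P(N, l) = -5
B(K) = -5 + 2*K² (B(K) = (K² + K*K) - 5 = (K² + K²) - 5 = 2*K² - 5 = -5 + 2*K²)
f(x) = -122 (f(x) = 2 - (100 + 24) = 2 - 1*124 = 2 - 124 = -122)
(f(-60) + B(-208))*(7792 + 22704) = (-122 + (-5 + 2*(-208)²))*(7792 + 22704) = (-122 + (-5 + 2*43264))*30496 = (-122 + (-5 + 86528))*30496 = (-122 + 86523)*30496 = 86401*30496 = 2634884896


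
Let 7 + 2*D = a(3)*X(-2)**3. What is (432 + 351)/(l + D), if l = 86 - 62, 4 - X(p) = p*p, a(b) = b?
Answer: 1566/41 ≈ 38.195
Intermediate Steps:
X(p) = 4 - p**2 (X(p) = 4 - p*p = 4 - p**2)
l = 24
D = -7/2 (D = -7/2 + (3*(4 - 1*(-2)**2)**3)/2 = -7/2 + (3*(4 - 1*4)**3)/2 = -7/2 + (3*(4 - 4)**3)/2 = -7/2 + (3*0**3)/2 = -7/2 + (3*0)/2 = -7/2 + (1/2)*0 = -7/2 + 0 = -7/2 ≈ -3.5000)
(432 + 351)/(l + D) = (432 + 351)/(24 - 7/2) = 783/(41/2) = 783*(2/41) = 1566/41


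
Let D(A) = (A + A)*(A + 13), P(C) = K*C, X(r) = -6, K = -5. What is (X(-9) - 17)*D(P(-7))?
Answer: -77280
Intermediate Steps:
P(C) = -5*C
D(A) = 2*A*(13 + A) (D(A) = (2*A)*(13 + A) = 2*A*(13 + A))
(X(-9) - 17)*D(P(-7)) = (-6 - 17)*(2*(-5*(-7))*(13 - 5*(-7))) = -46*35*(13 + 35) = -46*35*48 = -23*3360 = -77280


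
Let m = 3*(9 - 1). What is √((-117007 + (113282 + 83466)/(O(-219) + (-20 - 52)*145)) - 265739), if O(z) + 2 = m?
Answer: 4*I*√649113768637/5209 ≈ 618.68*I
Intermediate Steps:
m = 24 (m = 3*8 = 24)
O(z) = 22 (O(z) = -2 + 24 = 22)
√((-117007 + (113282 + 83466)/(O(-219) + (-20 - 52)*145)) - 265739) = √((-117007 + (113282 + 83466)/(22 + (-20 - 52)*145)) - 265739) = √((-117007 + 196748/(22 - 72*145)) - 265739) = √((-117007 + 196748/(22 - 10440)) - 265739) = √((-117007 + 196748/(-10418)) - 265739) = √((-117007 + 196748*(-1/10418)) - 265739) = √((-117007 - 98374/5209) - 265739) = √(-609587837/5209 - 265739) = √(-1993822288/5209) = 4*I*√649113768637/5209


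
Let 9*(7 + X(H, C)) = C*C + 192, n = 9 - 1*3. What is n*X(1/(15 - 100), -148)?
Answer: 44066/3 ≈ 14689.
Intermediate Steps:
n = 6 (n = 9 - 3 = 6)
X(H, C) = 43/3 + C**2/9 (X(H, C) = -7 + (C*C + 192)/9 = -7 + (C**2 + 192)/9 = -7 + (192 + C**2)/9 = -7 + (64/3 + C**2/9) = 43/3 + C**2/9)
n*X(1/(15 - 100), -148) = 6*(43/3 + (1/9)*(-148)**2) = 6*(43/3 + (1/9)*21904) = 6*(43/3 + 21904/9) = 6*(22033/9) = 44066/3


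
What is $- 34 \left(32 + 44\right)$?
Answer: $-2584$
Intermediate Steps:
$- 34 \left(32 + 44\right) = \left(-34\right) 76 = -2584$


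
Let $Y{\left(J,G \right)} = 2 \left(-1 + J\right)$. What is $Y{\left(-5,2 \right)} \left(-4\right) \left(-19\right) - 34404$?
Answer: $-35316$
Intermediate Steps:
$Y{\left(J,G \right)} = -2 + 2 J$
$Y{\left(-5,2 \right)} \left(-4\right) \left(-19\right) - 34404 = \left(-2 + 2 \left(-5\right)\right) \left(-4\right) \left(-19\right) - 34404 = \left(-2 - 10\right) \left(-4\right) \left(-19\right) - 34404 = \left(-12\right) \left(-4\right) \left(-19\right) - 34404 = 48 \left(-19\right) - 34404 = -912 - 34404 = -35316$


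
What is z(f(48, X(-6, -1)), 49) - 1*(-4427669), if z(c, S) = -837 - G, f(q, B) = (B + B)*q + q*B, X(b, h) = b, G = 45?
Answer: 4426787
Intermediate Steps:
f(q, B) = 3*B*q (f(q, B) = (2*B)*q + B*q = 2*B*q + B*q = 3*B*q)
z(c, S) = -882 (z(c, S) = -837 - 1*45 = -837 - 45 = -882)
z(f(48, X(-6, -1)), 49) - 1*(-4427669) = -882 - 1*(-4427669) = -882 + 4427669 = 4426787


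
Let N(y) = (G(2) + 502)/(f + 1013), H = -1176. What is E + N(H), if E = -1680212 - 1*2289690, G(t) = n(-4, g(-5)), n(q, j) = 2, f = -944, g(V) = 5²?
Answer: -91307578/23 ≈ -3.9699e+6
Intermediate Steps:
g(V) = 25
G(t) = 2
N(y) = 168/23 (N(y) = (2 + 502)/(-944 + 1013) = 504/69 = 504*(1/69) = 168/23)
E = -3969902 (E = -1680212 - 2289690 = -3969902)
E + N(H) = -3969902 + 168/23 = -91307578/23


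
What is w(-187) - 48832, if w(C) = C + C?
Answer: -49206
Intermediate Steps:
w(C) = 2*C
w(-187) - 48832 = 2*(-187) - 48832 = -374 - 48832 = -49206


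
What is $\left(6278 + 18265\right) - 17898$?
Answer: $6645$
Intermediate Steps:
$\left(6278 + 18265\right) - 17898 = 24543 - 17898 = 6645$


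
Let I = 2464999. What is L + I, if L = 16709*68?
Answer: 3601211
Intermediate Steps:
L = 1136212
L + I = 1136212 + 2464999 = 3601211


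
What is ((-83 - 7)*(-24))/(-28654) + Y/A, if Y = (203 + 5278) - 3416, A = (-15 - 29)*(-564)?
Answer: 2783975/355538832 ≈ 0.0078303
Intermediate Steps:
A = 24816 (A = -44*(-564) = 24816)
Y = 2065 (Y = 5481 - 3416 = 2065)
((-83 - 7)*(-24))/(-28654) + Y/A = ((-83 - 7)*(-24))/(-28654) + 2065/24816 = -90*(-24)*(-1/28654) + 2065*(1/24816) = 2160*(-1/28654) + 2065/24816 = -1080/14327 + 2065/24816 = 2783975/355538832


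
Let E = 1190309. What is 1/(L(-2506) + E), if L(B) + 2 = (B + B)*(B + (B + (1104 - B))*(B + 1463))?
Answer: 1/5784928043 ≈ 1.7286e-10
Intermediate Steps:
L(B) = -2 + 2*B*(1615152 + 1105*B) (L(B) = -2 + (B + B)*(B + (B + (1104 - B))*(B + 1463)) = -2 + (2*B)*(B + 1104*(1463 + B)) = -2 + (2*B)*(B + (1615152 + 1104*B)) = -2 + (2*B)*(1615152 + 1105*B) = -2 + 2*B*(1615152 + 1105*B))
1/(L(-2506) + E) = 1/((-2 + 2210*(-2506)² + 3230304*(-2506)) + 1190309) = 1/((-2 + 2210*6280036 - 8095141824) + 1190309) = 1/((-2 + 13878879560 - 8095141824) + 1190309) = 1/(5783737734 + 1190309) = 1/5784928043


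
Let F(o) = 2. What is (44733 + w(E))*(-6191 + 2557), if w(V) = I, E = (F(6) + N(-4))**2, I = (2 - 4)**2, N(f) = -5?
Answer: -162574258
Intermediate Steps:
I = 4 (I = (-2)**2 = 4)
E = 9 (E = (2 - 5)**2 = (-3)**2 = 9)
w(V) = 4
(44733 + w(E))*(-6191 + 2557) = (44733 + 4)*(-6191 + 2557) = 44737*(-3634) = -162574258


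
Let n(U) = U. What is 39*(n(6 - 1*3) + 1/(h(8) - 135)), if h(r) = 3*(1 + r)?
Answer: 4199/36 ≈ 116.64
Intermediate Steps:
h(r) = 3 + 3*r
39*(n(6 - 1*3) + 1/(h(8) - 135)) = 39*((6 - 1*3) + 1/((3 + 3*8) - 135)) = 39*((6 - 3) + 1/((3 + 24) - 135)) = 39*(3 + 1/(27 - 135)) = 39*(3 + 1/(-108)) = 39*(3 - 1/108) = 39*(323/108) = 4199/36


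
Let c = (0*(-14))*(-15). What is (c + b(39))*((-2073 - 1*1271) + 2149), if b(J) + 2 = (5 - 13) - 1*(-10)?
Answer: 0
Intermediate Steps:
c = 0 (c = 0*(-15) = 0)
b(J) = 0 (b(J) = -2 + ((5 - 13) - 1*(-10)) = -2 + (-8 + 10) = -2 + 2 = 0)
(c + b(39))*((-2073 - 1*1271) + 2149) = (0 + 0)*((-2073 - 1*1271) + 2149) = 0*((-2073 - 1271) + 2149) = 0*(-3344 + 2149) = 0*(-1195) = 0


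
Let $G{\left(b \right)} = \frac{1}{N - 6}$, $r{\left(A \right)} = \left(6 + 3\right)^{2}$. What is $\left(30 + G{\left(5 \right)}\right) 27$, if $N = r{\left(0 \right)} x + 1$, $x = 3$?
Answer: $\frac{192807}{238} \approx 810.11$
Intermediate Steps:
$r{\left(A \right)} = 81$ ($r{\left(A \right)} = 9^{2} = 81$)
$N = 244$ ($N = 81 \cdot 3 + 1 = 243 + 1 = 244$)
$G{\left(b \right)} = \frac{1}{238}$ ($G{\left(b \right)} = \frac{1}{244 - 6} = \frac{1}{238}$)
$\left(30 + G{\left(5 \right)}\right) 27 = \left(30 + \frac{1}{238}\right) 27 = \frac{7141}{238} \cdot 27 = \frac{192807}{238}$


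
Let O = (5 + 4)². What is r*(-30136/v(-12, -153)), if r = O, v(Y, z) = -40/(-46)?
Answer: -14035842/5 ≈ -2.8072e+6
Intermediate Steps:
v(Y, z) = 20/23 (v(Y, z) = -40*(-1/46) = 20/23)
O = 81 (O = 9² = 81)
r = 81
r*(-30136/v(-12, -153)) = 81*(-30136/20/23) = 81*(-30136*23/20) = 81*(-173282/5) = -14035842/5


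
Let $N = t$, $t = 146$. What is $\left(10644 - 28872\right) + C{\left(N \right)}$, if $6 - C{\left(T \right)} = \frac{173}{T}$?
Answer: $- \frac{2660585}{146} \approx -18223.0$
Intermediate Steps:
$N = 146$
$C{\left(T \right)} = 6 - \frac{173}{T}$
$\left(10644 - 28872\right) + C{\left(N \right)} = \left(10644 - 28872\right) + \left(6 - \frac{173}{146}\right) = -18228 + \left(6 - \frac{173}{146}\right) = -18228 + \frac{703}{146} = - \frac{2660585}{146}$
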